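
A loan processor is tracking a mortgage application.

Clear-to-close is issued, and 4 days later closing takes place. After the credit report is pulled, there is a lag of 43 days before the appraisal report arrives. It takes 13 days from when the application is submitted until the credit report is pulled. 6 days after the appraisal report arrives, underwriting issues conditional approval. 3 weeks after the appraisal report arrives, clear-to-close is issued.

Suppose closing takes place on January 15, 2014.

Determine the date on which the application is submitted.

October 26, 2013

Closing takes place: Jan 15, 2014.
Clear-to-close is issued: Jan 15, 2014 − 4 days = Jan 11, 2014.
The appraisal report arrives: Jan 11, 2014 − 3 weeks = Dec 21, 2013.
The credit report is pulled: Dec 21, 2013 − 43 days = Nov 8, 2013.
The application is submitted: Nov 8, 2013 − 13 days = Oct 26, 2013.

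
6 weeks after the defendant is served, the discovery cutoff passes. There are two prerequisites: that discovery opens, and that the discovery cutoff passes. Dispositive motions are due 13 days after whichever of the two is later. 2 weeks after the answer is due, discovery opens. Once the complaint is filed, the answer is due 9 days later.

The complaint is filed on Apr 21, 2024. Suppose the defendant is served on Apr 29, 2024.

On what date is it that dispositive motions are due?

Jun 23, 2024

The complaint is filed: Apr 21, 2024.
The answer is due: Apr 21, 2024 + 9 days = Apr 30, 2024.
Discovery opens: Apr 30, 2024 + 2 weeks = May 14, 2024.
The defendant is served: Apr 29, 2024.
The discovery cutoff passes: Apr 29, 2024 + 6 weeks = Jun 10, 2024.
Both prerequisites met — discovery opens (May 14, 2024), the discovery cutoff passes (Jun 10, 2024); the later is Jun 10, 2024.
Dispositive motions are due: Jun 10, 2024 + 13 days = Jun 23, 2024.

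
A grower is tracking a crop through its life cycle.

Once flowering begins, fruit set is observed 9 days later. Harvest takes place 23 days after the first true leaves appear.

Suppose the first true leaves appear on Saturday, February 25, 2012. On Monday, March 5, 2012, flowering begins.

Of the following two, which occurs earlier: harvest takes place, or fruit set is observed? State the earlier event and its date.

Fruit set is observed — Wednesday, March 14, 2012

The first true leaves appear: Feb 25, 2012.
Harvest takes place: Feb 25, 2012 + 23 days = Mar 19, 2012.
Flowering begins: Mar 5, 2012.
Fruit set is observed: Mar 5, 2012 + 9 days = Mar 14, 2012.
Comparing: harvest takes place on Mar 19, 2012 vs fruit set is observed on Mar 14, 2012. Earlier: fruit set is observed.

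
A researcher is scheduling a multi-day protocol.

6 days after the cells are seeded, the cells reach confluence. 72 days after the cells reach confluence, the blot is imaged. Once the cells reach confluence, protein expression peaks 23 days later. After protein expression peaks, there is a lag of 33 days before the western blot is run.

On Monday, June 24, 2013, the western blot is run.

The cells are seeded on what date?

Tuesday, April 23, 2013

The western blot is run: Jun 24, 2013.
Protein expression peaks: Jun 24, 2013 − 33 days = May 22, 2013.
The cells reach confluence: May 22, 2013 − 23 days = Apr 29, 2013.
The cells are seeded: Apr 29, 2013 − 6 days = Apr 23, 2013.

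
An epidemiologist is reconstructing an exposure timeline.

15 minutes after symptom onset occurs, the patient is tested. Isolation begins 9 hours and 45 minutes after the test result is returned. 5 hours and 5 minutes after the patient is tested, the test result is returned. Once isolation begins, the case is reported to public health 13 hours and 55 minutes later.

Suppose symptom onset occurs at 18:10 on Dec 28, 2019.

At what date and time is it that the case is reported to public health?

Symptom onset occurs: 18:10 Dec 28, 2019.
The patient is tested: 18:10 Dec 28, 2019 + 15m = 18:25 Dec 28, 2019.
The test result is returned: 18:25 Dec 28, 2019 + 5h05m = 23:30 Dec 28, 2019.
Isolation begins: 23:30 Dec 28, 2019 + 9h45m = 09:15 Dec 29, 2019.
The case is reported to public health: 09:15 Dec 29, 2019 + 13h55m = 23:10 Dec 29, 2019.

23:10 on Dec 29, 2019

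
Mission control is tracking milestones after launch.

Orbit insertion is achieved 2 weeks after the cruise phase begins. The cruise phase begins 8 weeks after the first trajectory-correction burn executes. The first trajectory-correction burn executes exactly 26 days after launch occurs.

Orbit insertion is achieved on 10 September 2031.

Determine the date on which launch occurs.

Orbit insertion is achieved: Sep 10, 2031.
The cruise phase begins: Sep 10, 2031 − 2 weeks = Aug 27, 2031.
The first trajectory-correction burn executes: Aug 27, 2031 − 8 weeks = Jul 2, 2031.
Launch occurs: Jul 2, 2031 − 26 days = Jun 6, 2031.

6 June 2031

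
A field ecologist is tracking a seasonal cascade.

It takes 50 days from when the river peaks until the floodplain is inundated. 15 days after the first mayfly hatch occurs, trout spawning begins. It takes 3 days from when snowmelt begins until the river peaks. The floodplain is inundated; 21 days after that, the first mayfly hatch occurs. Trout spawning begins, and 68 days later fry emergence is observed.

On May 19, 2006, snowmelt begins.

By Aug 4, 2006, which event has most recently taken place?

Snowmelt begins: May 19, 2006.
The river peaks: May 19, 2006 + 3 days = May 22, 2006.
The floodplain is inundated: May 22, 2006 + 50 days = Jul 11, 2006.
The first mayfly hatch occurs: Jul 11, 2006 + 21 days = Aug 1, 2006.
Trout spawning begins: Aug 1, 2006 + 15 days = Aug 16, 2006.
Fry emergence is observed: Aug 16, 2006 + 68 days = Oct 23, 2006.
Aug 4, 2006 falls between when the first mayfly hatch occurs (Aug 1, 2006) and when trout spawning begins (Aug 16, 2006).

The first mayfly hatch occurs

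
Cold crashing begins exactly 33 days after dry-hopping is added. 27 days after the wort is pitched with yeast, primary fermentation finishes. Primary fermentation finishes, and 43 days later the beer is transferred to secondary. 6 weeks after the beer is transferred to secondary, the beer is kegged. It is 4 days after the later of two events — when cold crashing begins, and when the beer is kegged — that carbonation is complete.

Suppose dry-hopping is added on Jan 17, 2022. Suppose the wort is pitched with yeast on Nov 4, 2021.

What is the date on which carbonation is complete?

Feb 28, 2022

Dry-hopping is added: Jan 17, 2022.
Cold crashing begins: Jan 17, 2022 + 33 days = Feb 19, 2022.
The wort is pitched with yeast: Nov 4, 2021.
Primary fermentation finishes: Nov 4, 2021 + 27 days = Dec 1, 2021.
The beer is transferred to secondary: Dec 1, 2021 + 43 days = Jan 13, 2022.
The beer is kegged: Jan 13, 2022 + 6 weeks = Feb 24, 2022.
Both prerequisites met — cold crashing begins (Feb 19, 2022), the beer is kegged (Feb 24, 2022); the later is Feb 24, 2022.
Carbonation is complete: Feb 24, 2022 + 4 days = Feb 28, 2022.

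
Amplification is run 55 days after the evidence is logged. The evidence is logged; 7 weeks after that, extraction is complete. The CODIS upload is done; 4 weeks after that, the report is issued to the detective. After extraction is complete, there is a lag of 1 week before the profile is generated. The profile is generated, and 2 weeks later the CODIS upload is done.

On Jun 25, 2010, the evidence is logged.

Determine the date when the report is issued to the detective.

Oct 1, 2010

The evidence is logged: Jun 25, 2010.
Extraction is complete: Jun 25, 2010 + 7 weeks = Aug 13, 2010.
The profile is generated: Aug 13, 2010 + 1 week = Aug 20, 2010.
The CODIS upload is done: Aug 20, 2010 + 2 weeks = Sep 3, 2010.
The report is issued to the detective: Sep 3, 2010 + 4 weeks = Oct 1, 2010.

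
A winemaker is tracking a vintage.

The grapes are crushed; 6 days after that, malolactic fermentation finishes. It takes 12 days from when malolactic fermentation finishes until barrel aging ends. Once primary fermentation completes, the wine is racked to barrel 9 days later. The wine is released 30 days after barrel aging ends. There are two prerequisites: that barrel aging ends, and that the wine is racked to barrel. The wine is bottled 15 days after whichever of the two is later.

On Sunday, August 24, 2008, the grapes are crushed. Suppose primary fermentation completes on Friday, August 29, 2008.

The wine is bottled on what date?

The grapes are crushed: Aug 24, 2008.
Malolactic fermentation finishes: Aug 24, 2008 + 6 days = Aug 30, 2008.
Barrel aging ends: Aug 30, 2008 + 12 days = Sep 11, 2008.
Primary fermentation completes: Aug 29, 2008.
The wine is racked to barrel: Aug 29, 2008 + 9 days = Sep 7, 2008.
Both prerequisites met — barrel aging ends (Sep 11, 2008), the wine is racked to barrel (Sep 7, 2008); the later is Sep 11, 2008.
The wine is bottled: Sep 11, 2008 + 15 days = Sep 26, 2008.

Friday, September 26, 2008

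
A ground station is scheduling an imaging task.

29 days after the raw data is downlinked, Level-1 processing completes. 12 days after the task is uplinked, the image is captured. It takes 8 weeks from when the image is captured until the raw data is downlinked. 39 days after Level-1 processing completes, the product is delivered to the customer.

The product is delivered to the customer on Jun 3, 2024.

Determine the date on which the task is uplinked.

Jan 19, 2024

The product is delivered to the customer: Jun 3, 2024.
Level-1 processing completes: Jun 3, 2024 − 39 days = Apr 25, 2024.
The raw data is downlinked: Apr 25, 2024 − 29 days = Mar 27, 2024.
The image is captured: Mar 27, 2024 − 8 weeks = Jan 31, 2024.
The task is uplinked: Jan 31, 2024 − 12 days = Jan 19, 2024.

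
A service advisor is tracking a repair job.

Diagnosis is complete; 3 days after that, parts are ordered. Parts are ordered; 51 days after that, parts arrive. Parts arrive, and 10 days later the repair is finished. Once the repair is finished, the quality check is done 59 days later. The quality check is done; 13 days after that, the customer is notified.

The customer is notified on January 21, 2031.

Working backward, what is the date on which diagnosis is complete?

September 7, 2030

The customer is notified: Jan 21, 2031.
The quality check is done: Jan 21, 2031 − 13 days = Jan 8, 2031.
The repair is finished: Jan 8, 2031 − 59 days = Nov 10, 2030.
Parts arrive: Nov 10, 2030 − 10 days = Oct 31, 2030.
Parts are ordered: Oct 31, 2030 − 51 days = Sep 10, 2030.
Diagnosis is complete: Sep 10, 2030 − 3 days = Sep 7, 2030.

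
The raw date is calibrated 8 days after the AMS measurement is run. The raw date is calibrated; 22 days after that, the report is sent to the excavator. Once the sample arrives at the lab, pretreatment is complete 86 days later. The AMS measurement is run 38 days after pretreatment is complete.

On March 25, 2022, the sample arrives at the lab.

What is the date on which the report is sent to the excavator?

The sample arrives at the lab: Mar 25, 2022.
Pretreatment is complete: Mar 25, 2022 + 86 days = Jun 19, 2022.
The AMS measurement is run: Jun 19, 2022 + 38 days = Jul 27, 2022.
The raw date is calibrated: Jul 27, 2022 + 8 days = Aug 4, 2022.
The report is sent to the excavator: Aug 4, 2022 + 22 days = Aug 26, 2022.

August 26, 2022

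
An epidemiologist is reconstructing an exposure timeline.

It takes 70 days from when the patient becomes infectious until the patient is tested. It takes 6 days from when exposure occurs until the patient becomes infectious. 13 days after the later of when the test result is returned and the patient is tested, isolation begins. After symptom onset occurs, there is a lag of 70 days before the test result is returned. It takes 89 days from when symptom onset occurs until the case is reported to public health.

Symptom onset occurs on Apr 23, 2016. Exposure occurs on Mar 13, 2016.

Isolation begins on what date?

Symptom onset occurs: Apr 23, 2016.
The test result is returned: Apr 23, 2016 + 70 days = Jul 2, 2016.
Exposure occurs: Mar 13, 2016.
The patient becomes infectious: Mar 13, 2016 + 6 days = Mar 19, 2016.
The patient is tested: Mar 19, 2016 + 70 days = May 28, 2016.
Both prerequisites met — the test result is returned (Jul 2, 2016), the patient is tested (May 28, 2016); the later is Jul 2, 2016.
Isolation begins: Jul 2, 2016 + 13 days = Jul 15, 2016.

Jul 15, 2016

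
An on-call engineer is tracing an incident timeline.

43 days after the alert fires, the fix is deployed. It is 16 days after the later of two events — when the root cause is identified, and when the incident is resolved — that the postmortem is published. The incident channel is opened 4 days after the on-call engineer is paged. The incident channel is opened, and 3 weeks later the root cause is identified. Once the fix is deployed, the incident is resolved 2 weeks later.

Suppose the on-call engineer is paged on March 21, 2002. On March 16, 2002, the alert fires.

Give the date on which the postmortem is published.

May 28, 2002

The on-call engineer is paged: Mar 21, 2002.
The incident channel is opened: Mar 21, 2002 + 4 days = Mar 25, 2002.
The root cause is identified: Mar 25, 2002 + 3 weeks = Apr 15, 2002.
The alert fires: Mar 16, 2002.
The fix is deployed: Mar 16, 2002 + 43 days = Apr 28, 2002.
The incident is resolved: Apr 28, 2002 + 2 weeks = May 12, 2002.
Both prerequisites met — the root cause is identified (Apr 15, 2002), the incident is resolved (May 12, 2002); the later is May 12, 2002.
The postmortem is published: May 12, 2002 + 16 days = May 28, 2002.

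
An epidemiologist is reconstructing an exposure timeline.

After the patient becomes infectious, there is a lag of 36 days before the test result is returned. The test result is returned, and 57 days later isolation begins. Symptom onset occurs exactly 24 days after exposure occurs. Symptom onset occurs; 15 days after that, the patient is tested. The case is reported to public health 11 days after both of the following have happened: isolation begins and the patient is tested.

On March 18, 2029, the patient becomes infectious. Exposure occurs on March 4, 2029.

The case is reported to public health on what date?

June 30, 2029

The patient becomes infectious: Mar 18, 2029.
The test result is returned: Mar 18, 2029 + 36 days = Apr 23, 2029.
Isolation begins: Apr 23, 2029 + 57 days = Jun 19, 2029.
Exposure occurs: Mar 4, 2029.
Symptom onset occurs: Mar 4, 2029 + 24 days = Mar 28, 2029.
The patient is tested: Mar 28, 2029 + 15 days = Apr 12, 2029.
Both prerequisites met — isolation begins (Jun 19, 2029), the patient is tested (Apr 12, 2029); the later is Jun 19, 2029.
The case is reported to public health: Jun 19, 2029 + 11 days = Jun 30, 2029.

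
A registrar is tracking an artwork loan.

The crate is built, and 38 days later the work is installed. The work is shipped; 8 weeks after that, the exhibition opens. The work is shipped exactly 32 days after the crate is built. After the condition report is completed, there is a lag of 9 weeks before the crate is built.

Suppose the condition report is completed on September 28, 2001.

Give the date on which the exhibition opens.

The condition report is completed: Sep 28, 2001.
The crate is built: Sep 28, 2001 + 9 weeks = Nov 30, 2001.
The work is shipped: Nov 30, 2001 + 32 days = Jan 1, 2002.
The exhibition opens: Jan 1, 2002 + 8 weeks = Feb 26, 2002.

February 26, 2002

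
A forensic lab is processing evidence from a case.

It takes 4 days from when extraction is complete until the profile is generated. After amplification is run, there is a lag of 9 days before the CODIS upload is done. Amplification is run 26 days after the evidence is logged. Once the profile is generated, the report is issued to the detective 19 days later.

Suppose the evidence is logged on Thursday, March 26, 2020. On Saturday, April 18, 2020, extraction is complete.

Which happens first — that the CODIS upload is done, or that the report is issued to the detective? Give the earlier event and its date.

The CODIS upload is done — Thursday, April 30, 2020

The evidence is logged: Mar 26, 2020.
Amplification is run: Mar 26, 2020 + 26 days = Apr 21, 2020.
The CODIS upload is done: Apr 21, 2020 + 9 days = Apr 30, 2020.
Extraction is complete: Apr 18, 2020.
The profile is generated: Apr 18, 2020 + 4 days = Apr 22, 2020.
The report is issued to the detective: Apr 22, 2020 + 19 days = May 11, 2020.
Comparing: the CODIS upload is done on Apr 30, 2020 vs the report is issued to the detective on May 11, 2020. Earlier: the CODIS upload is done.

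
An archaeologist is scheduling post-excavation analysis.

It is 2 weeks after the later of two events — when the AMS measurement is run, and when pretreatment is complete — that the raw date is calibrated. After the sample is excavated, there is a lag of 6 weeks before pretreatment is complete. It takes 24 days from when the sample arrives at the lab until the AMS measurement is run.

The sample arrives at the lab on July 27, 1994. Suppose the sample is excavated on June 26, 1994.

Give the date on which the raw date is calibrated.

September 3, 1994

The sample arrives at the lab: Jul 27, 1994.
The AMS measurement is run: Jul 27, 1994 + 24 days = Aug 20, 1994.
The sample is excavated: Jun 26, 1994.
Pretreatment is complete: Jun 26, 1994 + 6 weeks = Aug 7, 1994.
Both prerequisites met — the AMS measurement is run (Aug 20, 1994), pretreatment is complete (Aug 7, 1994); the later is Aug 20, 1994.
The raw date is calibrated: Aug 20, 1994 + 2 weeks = Sep 3, 1994.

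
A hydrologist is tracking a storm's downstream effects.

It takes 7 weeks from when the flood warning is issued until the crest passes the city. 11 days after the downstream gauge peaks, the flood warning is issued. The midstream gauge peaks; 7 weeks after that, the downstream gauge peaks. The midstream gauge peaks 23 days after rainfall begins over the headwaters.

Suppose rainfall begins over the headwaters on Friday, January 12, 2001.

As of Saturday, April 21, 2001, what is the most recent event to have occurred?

Rainfall begins over the headwaters: Jan 12, 2001.
The midstream gauge peaks: Jan 12, 2001 + 23 days = Feb 4, 2001.
The downstream gauge peaks: Feb 4, 2001 + 7 weeks = Mar 25, 2001.
The flood warning is issued: Mar 25, 2001 + 11 days = Apr 5, 2001.
The crest passes the city: Apr 5, 2001 + 7 weeks = May 24, 2001.
Apr 21, 2001 falls between when the flood warning is issued (Apr 5, 2001) and when the crest passes the city (May 24, 2001).

The flood warning is issued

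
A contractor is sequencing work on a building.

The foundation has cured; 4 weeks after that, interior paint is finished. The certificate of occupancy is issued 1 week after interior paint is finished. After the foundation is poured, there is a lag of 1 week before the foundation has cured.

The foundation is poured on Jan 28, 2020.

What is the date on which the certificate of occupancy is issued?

The foundation is poured: Jan 28, 2020.
The foundation has cured: Jan 28, 2020 + 1 week = Feb 4, 2020.
Interior paint is finished: Feb 4, 2020 + 4 weeks = Mar 3, 2020.
The certificate of occupancy is issued: Mar 3, 2020 + 1 week = Mar 10, 2020.

Mar 10, 2020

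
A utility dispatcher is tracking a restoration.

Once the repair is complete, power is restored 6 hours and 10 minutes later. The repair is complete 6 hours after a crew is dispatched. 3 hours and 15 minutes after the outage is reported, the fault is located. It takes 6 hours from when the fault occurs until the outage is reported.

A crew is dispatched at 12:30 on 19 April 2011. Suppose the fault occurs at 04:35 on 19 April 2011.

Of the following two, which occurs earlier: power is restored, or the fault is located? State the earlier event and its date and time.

A crew is dispatched: 12:30 Apr 19, 2011.
The repair is complete: 12:30 Apr 19, 2011 + 6h = 18:30 Apr 19, 2011.
Power is restored: 18:30 Apr 19, 2011 + 6h10m = 00:40 Apr 20, 2011.
The fault occurs: 04:35 Apr 19, 2011.
The outage is reported: 04:35 Apr 19, 2011 + 6h = 10:35 Apr 19, 2011.
The fault is located: 10:35 Apr 19, 2011 + 3h15m = 13:50 Apr 19, 2011.
Comparing: power is restored at 00:40 Apr 20, 2011 vs the fault is located at 13:50 Apr 19, 2011. Earlier: the fault is located.

The fault is located — 13:50 on 19 April 2011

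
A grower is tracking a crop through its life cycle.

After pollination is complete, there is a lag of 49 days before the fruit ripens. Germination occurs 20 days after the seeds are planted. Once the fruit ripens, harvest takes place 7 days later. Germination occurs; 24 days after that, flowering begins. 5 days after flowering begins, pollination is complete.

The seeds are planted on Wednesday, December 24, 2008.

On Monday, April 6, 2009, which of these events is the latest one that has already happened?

The fruit ripens

The seeds are planted: Dec 24, 2008.
Germination occurs: Dec 24, 2008 + 20 days = Jan 13, 2009.
Flowering begins: Jan 13, 2009 + 24 days = Feb 6, 2009.
Pollination is complete: Feb 6, 2009 + 5 days = Feb 11, 2009.
The fruit ripens: Feb 11, 2009 + 49 days = Apr 1, 2009.
Harvest takes place: Apr 1, 2009 + 7 days = Apr 8, 2009.
Apr 6, 2009 falls between when the fruit ripens (Apr 1, 2009) and when harvest takes place (Apr 8, 2009).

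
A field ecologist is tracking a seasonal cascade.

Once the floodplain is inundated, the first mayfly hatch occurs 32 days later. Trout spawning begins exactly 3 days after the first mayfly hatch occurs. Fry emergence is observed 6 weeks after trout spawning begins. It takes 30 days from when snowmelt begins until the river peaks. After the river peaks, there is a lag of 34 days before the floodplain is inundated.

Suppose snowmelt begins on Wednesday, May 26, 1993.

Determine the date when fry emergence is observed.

Thursday, October 14, 1993

Snowmelt begins: May 26, 1993.
The river peaks: May 26, 1993 + 30 days = Jun 25, 1993.
The floodplain is inundated: Jun 25, 1993 + 34 days = Jul 29, 1993.
The first mayfly hatch occurs: Jul 29, 1993 + 32 days = Aug 30, 1993.
Trout spawning begins: Aug 30, 1993 + 3 days = Sep 2, 1993.
Fry emergence is observed: Sep 2, 1993 + 6 weeks = Oct 14, 1993.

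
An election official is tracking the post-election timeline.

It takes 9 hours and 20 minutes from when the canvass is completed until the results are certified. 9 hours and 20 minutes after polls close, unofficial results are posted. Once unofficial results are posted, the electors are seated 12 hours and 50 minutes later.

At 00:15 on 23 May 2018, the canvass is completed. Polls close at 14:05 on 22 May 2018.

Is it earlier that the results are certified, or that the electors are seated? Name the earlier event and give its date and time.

The canvass is completed: 00:15 May 23, 2018.
The results are certified: 00:15 May 23, 2018 + 9h20m = 09:35 May 23, 2018.
Polls close: 14:05 May 22, 2018.
Unofficial results are posted: 14:05 May 22, 2018 + 9h20m = 23:25 May 22, 2018.
The electors are seated: 23:25 May 22, 2018 + 12h50m = 12:15 May 23, 2018.
Comparing: the results are certified at 09:35 May 23, 2018 vs the electors are seated at 12:15 May 23, 2018. Earlier: the results are certified.

The results are certified — 09:35 on 23 May 2018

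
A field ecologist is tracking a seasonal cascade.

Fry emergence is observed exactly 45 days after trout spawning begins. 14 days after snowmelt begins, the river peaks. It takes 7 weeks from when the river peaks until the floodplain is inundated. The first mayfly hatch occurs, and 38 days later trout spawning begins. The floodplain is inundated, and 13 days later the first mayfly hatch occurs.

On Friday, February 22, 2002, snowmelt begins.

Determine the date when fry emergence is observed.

Snowmelt begins: Feb 22, 2002.
The river peaks: Feb 22, 2002 + 14 days = Mar 8, 2002.
The floodplain is inundated: Mar 8, 2002 + 7 weeks = Apr 26, 2002.
The first mayfly hatch occurs: Apr 26, 2002 + 13 days = May 9, 2002.
Trout spawning begins: May 9, 2002 + 38 days = Jun 16, 2002.
Fry emergence is observed: Jun 16, 2002 + 45 days = Jul 31, 2002.

Wednesday, July 31, 2002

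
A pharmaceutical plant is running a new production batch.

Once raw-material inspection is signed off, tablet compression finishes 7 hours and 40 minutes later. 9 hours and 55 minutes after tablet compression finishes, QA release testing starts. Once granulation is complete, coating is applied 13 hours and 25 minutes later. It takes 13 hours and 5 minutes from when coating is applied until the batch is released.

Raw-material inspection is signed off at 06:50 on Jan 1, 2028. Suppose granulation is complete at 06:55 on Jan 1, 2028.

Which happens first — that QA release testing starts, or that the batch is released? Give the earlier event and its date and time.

Raw-material inspection is signed off: 06:50 Jan 1, 2028.
Tablet compression finishes: 06:50 Jan 1, 2028 + 7h40m = 14:30 Jan 1, 2028.
QA release testing starts: 14:30 Jan 1, 2028 + 9h55m = 00:25 Jan 2, 2028.
Granulation is complete: 06:55 Jan 1, 2028.
Coating is applied: 06:55 Jan 1, 2028 + 13h25m = 20:20 Jan 1, 2028.
The batch is released: 20:20 Jan 1, 2028 + 13h05m = 09:25 Jan 2, 2028.
Comparing: QA release testing starts at 00:25 Jan 2, 2028 vs the batch is released at 09:25 Jan 2, 2028. Earlier: QA release testing starts.

QA release testing starts — 00:25 on Jan 2, 2028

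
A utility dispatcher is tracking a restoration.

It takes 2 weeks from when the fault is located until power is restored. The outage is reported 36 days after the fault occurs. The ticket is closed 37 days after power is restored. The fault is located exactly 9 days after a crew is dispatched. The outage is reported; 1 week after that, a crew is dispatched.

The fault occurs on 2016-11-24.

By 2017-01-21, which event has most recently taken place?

The fault is located

The fault occurs: Nov 24, 2016.
The outage is reported: Nov 24, 2016 + 36 days = Dec 30, 2016.
A crew is dispatched: Dec 30, 2016 + 1 week = Jan 6, 2017.
The fault is located: Jan 6, 2017 + 9 days = Jan 15, 2017.
Power is restored: Jan 15, 2017 + 2 weeks = Jan 29, 2017.
The ticket is closed: Jan 29, 2017 + 37 days = Mar 7, 2017.
Jan 21, 2017 falls between when the fault is located (Jan 15, 2017) and when power is restored (Jan 29, 2017).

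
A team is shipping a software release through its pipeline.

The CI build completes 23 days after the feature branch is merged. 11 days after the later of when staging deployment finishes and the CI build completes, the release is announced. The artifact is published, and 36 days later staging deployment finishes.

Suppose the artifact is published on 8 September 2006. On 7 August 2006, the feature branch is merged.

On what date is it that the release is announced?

The artifact is published: Sep 8, 2006.
Staging deployment finishes: Sep 8, 2006 + 36 days = Oct 14, 2006.
The feature branch is merged: Aug 7, 2006.
The CI build completes: Aug 7, 2006 + 23 days = Aug 30, 2006.
Both prerequisites met — staging deployment finishes (Oct 14, 2006), the CI build completes (Aug 30, 2006); the later is Oct 14, 2006.
The release is announced: Oct 14, 2006 + 11 days = Oct 25, 2006.

25 October 2006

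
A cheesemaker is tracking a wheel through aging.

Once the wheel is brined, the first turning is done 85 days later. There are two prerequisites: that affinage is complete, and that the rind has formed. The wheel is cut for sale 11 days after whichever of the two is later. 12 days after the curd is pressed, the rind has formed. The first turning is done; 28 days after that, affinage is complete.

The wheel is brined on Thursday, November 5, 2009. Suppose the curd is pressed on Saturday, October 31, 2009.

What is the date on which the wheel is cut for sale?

Tuesday, March 9, 2010

The wheel is brined: Nov 5, 2009.
The first turning is done: Nov 5, 2009 + 85 days = Jan 29, 2010.
Affinage is complete: Jan 29, 2010 + 28 days = Feb 26, 2010.
The curd is pressed: Oct 31, 2009.
The rind has formed: Oct 31, 2009 + 12 days = Nov 12, 2009.
Both prerequisites met — affinage is complete (Feb 26, 2010), the rind has formed (Nov 12, 2009); the later is Feb 26, 2010.
The wheel is cut for sale: Feb 26, 2010 + 11 days = Mar 9, 2010.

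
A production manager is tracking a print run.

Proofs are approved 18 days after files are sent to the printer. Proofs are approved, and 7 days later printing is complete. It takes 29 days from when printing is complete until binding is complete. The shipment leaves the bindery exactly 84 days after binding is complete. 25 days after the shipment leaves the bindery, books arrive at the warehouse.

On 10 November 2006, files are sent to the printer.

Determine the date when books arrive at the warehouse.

Files are sent to the printer: Nov 10, 2006.
Proofs are approved: Nov 10, 2006 + 18 days = Nov 28, 2006.
Printing is complete: Nov 28, 2006 + 7 days = Dec 5, 2006.
Binding is complete: Dec 5, 2006 + 29 days = Jan 3, 2007.
The shipment leaves the bindery: Jan 3, 2007 + 84 days = Mar 28, 2007.
Books arrive at the warehouse: Mar 28, 2007 + 25 days = Apr 22, 2007.

22 April 2007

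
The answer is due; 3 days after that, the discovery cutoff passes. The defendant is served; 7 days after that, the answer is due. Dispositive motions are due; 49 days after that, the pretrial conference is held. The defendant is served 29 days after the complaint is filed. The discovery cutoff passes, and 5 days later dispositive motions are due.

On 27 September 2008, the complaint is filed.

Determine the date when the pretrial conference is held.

29 December 2008

The complaint is filed: Sep 27, 2008.
The defendant is served: Sep 27, 2008 + 29 days = Oct 26, 2008.
The answer is due: Oct 26, 2008 + 7 days = Nov 2, 2008.
The discovery cutoff passes: Nov 2, 2008 + 3 days = Nov 5, 2008.
Dispositive motions are due: Nov 5, 2008 + 5 days = Nov 10, 2008.
The pretrial conference is held: Nov 10, 2008 + 49 days = Dec 29, 2008.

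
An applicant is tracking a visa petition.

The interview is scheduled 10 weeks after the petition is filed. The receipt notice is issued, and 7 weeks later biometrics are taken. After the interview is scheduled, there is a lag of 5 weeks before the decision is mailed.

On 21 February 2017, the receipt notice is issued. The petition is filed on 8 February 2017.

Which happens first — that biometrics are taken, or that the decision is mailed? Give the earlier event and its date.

The receipt notice is issued: Feb 21, 2017.
Biometrics are taken: Feb 21, 2017 + 7 weeks = Apr 11, 2017.
The petition is filed: Feb 8, 2017.
The interview is scheduled: Feb 8, 2017 + 10 weeks = Apr 19, 2017.
The decision is mailed: Apr 19, 2017 + 5 weeks = May 24, 2017.
Comparing: biometrics are taken on Apr 11, 2017 vs the decision is mailed on May 24, 2017. Earlier: biometrics are taken.

Biometrics are taken — 11 April 2017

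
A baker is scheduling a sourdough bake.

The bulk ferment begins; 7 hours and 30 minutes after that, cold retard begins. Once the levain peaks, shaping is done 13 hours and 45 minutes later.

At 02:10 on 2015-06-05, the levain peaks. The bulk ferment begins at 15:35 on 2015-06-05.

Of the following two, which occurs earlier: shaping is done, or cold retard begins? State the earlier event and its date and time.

The levain peaks: 02:10 Jun 5, 2015.
Shaping is done: 02:10 Jun 5, 2015 + 13h45m = 15:55 Jun 5, 2015.
The bulk ferment begins: 15:35 Jun 5, 2015.
Cold retard begins: 15:35 Jun 5, 2015 + 7h30m = 23:05 Jun 5, 2015.
Comparing: shaping is done at 15:55 Jun 5, 2015 vs cold retard begins at 23:05 Jun 5, 2015. Earlier: shaping is done.

Shaping is done — 15:55 on 2015-06-05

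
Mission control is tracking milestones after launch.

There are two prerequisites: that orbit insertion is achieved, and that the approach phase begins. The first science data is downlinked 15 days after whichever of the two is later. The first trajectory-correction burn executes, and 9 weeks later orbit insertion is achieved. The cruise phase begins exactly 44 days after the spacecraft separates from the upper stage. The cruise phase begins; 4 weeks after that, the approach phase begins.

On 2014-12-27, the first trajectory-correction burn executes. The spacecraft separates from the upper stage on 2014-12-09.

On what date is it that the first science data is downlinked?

The first trajectory-correction burn executes: Dec 27, 2014.
Orbit insertion is achieved: Dec 27, 2014 + 9 weeks = Feb 28, 2015.
The spacecraft separates from the upper stage: Dec 9, 2014.
The cruise phase begins: Dec 9, 2014 + 44 days = Jan 22, 2015.
The approach phase begins: Jan 22, 2015 + 4 weeks = Feb 19, 2015.
Both prerequisites met — orbit insertion is achieved (Feb 28, 2015), the approach phase begins (Feb 19, 2015); the later is Feb 28, 2015.
The first science data is downlinked: Feb 28, 2015 + 15 days = Mar 15, 2015.

2015-03-15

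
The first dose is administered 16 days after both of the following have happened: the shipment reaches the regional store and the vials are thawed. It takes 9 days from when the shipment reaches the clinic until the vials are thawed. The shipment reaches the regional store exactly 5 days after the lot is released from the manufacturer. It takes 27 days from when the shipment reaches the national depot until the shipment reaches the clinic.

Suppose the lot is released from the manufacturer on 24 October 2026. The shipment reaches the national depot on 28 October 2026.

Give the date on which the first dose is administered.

The lot is released from the manufacturer: Oct 24, 2026.
The shipment reaches the regional store: Oct 24, 2026 + 5 days = Oct 29, 2026.
The shipment reaches the national depot: Oct 28, 2026.
The shipment reaches the clinic: Oct 28, 2026 + 27 days = Nov 24, 2026.
The vials are thawed: Nov 24, 2026 + 9 days = Dec 3, 2026.
Both prerequisites met — the shipment reaches the regional store (Oct 29, 2026), the vials are thawed (Dec 3, 2026); the later is Dec 3, 2026.
The first dose is administered: Dec 3, 2026 + 16 days = Dec 19, 2026.

19 December 2026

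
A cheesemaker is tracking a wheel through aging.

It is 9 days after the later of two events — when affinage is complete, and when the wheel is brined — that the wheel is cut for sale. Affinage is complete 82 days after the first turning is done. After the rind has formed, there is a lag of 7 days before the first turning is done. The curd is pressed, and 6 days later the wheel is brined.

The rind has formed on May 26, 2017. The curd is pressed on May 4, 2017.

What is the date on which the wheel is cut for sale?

Sep 1, 2017

The rind has formed: May 26, 2017.
The first turning is done: May 26, 2017 + 7 days = Jun 2, 2017.
Affinage is complete: Jun 2, 2017 + 82 days = Aug 23, 2017.
The curd is pressed: May 4, 2017.
The wheel is brined: May 4, 2017 + 6 days = May 10, 2017.
Both prerequisites met — affinage is complete (Aug 23, 2017), the wheel is brined (May 10, 2017); the later is Aug 23, 2017.
The wheel is cut for sale: Aug 23, 2017 + 9 days = Sep 1, 2017.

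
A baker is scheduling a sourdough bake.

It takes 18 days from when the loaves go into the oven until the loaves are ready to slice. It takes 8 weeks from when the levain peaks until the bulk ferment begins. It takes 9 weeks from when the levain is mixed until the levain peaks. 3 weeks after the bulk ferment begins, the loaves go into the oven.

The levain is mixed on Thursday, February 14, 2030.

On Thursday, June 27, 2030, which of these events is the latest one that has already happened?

The bulk ferment begins

The levain is mixed: Feb 14, 2030.
The levain peaks: Feb 14, 2030 + 9 weeks = Apr 18, 2030.
The bulk ferment begins: Apr 18, 2030 + 8 weeks = Jun 13, 2030.
The loaves go into the oven: Jun 13, 2030 + 3 weeks = Jul 4, 2030.
The loaves are ready to slice: Jul 4, 2030 + 18 days = Jul 22, 2030.
Jun 27, 2030 falls between when the bulk ferment begins (Jun 13, 2030) and when the loaves go into the oven (Jul 4, 2030).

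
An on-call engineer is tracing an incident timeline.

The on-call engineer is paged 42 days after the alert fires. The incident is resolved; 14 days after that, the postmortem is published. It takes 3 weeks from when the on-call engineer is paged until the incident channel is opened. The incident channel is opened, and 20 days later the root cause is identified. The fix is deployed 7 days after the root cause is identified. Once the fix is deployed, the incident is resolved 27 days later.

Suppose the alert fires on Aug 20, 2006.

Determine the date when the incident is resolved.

The alert fires: Aug 20, 2006.
The on-call engineer is paged: Aug 20, 2006 + 42 days = Oct 1, 2006.
The incident channel is opened: Oct 1, 2006 + 3 weeks = Oct 22, 2006.
The root cause is identified: Oct 22, 2006 + 20 days = Nov 11, 2006.
The fix is deployed: Nov 11, 2006 + 7 days = Nov 18, 2006.
The incident is resolved: Nov 18, 2006 + 27 days = Dec 15, 2006.

Dec 15, 2006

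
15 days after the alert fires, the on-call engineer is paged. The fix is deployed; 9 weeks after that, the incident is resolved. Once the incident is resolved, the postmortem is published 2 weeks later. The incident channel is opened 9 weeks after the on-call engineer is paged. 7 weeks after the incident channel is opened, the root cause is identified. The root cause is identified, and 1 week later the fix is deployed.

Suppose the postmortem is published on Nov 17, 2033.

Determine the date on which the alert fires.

Apr 20, 2033

The postmortem is published: Nov 17, 2033.
The incident is resolved: Nov 17, 2033 − 2 weeks = Nov 3, 2033.
The fix is deployed: Nov 3, 2033 − 9 weeks = Sep 1, 2033.
The root cause is identified: Sep 1, 2033 − 1 week = Aug 25, 2033.
The incident channel is opened: Aug 25, 2033 − 7 weeks = Jul 7, 2033.
The on-call engineer is paged: Jul 7, 2033 − 9 weeks = May 5, 2033.
The alert fires: May 5, 2033 − 15 days = Apr 20, 2033.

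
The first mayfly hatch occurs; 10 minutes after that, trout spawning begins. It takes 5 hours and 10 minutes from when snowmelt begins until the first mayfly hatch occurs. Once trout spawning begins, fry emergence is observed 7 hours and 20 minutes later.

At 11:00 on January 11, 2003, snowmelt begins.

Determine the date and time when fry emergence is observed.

Snowmelt begins: 11:00 Jan 11, 2003.
The first mayfly hatch occurs: 11:00 Jan 11, 2003 + 5h10m = 16:10 Jan 11, 2003.
Trout spawning begins: 16:10 Jan 11, 2003 + 10m = 16:20 Jan 11, 2003.
Fry emergence is observed: 16:20 Jan 11, 2003 + 7h20m = 23:40 Jan 11, 2003.

23:40 on January 11, 2003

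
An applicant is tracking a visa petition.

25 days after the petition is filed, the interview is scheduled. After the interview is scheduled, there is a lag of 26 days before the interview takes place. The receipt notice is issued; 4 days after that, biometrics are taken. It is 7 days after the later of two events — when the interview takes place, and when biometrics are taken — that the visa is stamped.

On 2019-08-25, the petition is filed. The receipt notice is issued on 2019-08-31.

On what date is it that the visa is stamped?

The petition is filed: Aug 25, 2019.
The interview is scheduled: Aug 25, 2019 + 25 days = Sep 19, 2019.
The interview takes place: Sep 19, 2019 + 26 days = Oct 15, 2019.
The receipt notice is issued: Aug 31, 2019.
Biometrics are taken: Aug 31, 2019 + 4 days = Sep 4, 2019.
Both prerequisites met — the interview takes place (Oct 15, 2019), biometrics are taken (Sep 4, 2019); the later is Oct 15, 2019.
The visa is stamped: Oct 15, 2019 + 7 days = Oct 22, 2019.

2019-10-22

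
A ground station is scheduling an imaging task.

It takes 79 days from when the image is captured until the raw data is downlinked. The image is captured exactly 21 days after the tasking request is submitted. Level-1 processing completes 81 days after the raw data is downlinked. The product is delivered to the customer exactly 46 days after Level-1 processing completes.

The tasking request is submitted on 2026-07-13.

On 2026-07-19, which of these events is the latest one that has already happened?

The tasking request is submitted

The tasking request is submitted: Jul 13, 2026.
The image is captured: Jul 13, 2026 + 21 days = Aug 3, 2026.
The raw data is downlinked: Aug 3, 2026 + 79 days = Oct 21, 2026.
Level-1 processing completes: Oct 21, 2026 + 81 days = Jan 10, 2027.
The product is delivered to the customer: Jan 10, 2027 + 46 days = Feb 25, 2027.
Jul 19, 2026 falls between when the tasking request is submitted (Jul 13, 2026) and when the image is captured (Aug 3, 2026).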